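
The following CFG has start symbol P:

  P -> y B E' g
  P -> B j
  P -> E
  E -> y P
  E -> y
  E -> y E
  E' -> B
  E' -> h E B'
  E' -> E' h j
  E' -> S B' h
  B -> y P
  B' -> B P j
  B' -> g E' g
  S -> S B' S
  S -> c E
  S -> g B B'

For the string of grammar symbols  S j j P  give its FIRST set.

{ c, g }

Add FIRST(S) = { c, g }; S is not nullable, stop.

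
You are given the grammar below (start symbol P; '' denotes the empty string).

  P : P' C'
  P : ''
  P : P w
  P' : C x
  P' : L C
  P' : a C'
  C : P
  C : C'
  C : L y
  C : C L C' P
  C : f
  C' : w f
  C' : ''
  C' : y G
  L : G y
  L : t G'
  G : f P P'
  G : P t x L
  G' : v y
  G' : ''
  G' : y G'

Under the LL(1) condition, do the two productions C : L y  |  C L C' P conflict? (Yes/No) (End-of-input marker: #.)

FIRST(L y) = { a, f, t, w, x, y } and FIRST(C L C' P) = { a, f, t, w, x, y }.
Both contain a, so the two alternatives are not disjoint — LL(1) conflict.

Yes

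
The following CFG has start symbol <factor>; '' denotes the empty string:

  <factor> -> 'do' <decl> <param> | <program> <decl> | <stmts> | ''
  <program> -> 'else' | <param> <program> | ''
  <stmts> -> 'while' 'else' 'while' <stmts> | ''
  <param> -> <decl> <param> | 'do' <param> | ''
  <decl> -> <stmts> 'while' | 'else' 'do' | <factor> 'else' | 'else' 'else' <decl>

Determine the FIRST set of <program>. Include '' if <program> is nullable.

{ 'do', 'else', 'while', '' }

<program> -> 'else' contributes {'else'}.
From <program> -> <param> <program>: <param>, <program> nullable, take FIRST(<param>) ∪ FIRST(<program>) = { 'do', 'else', 'while' }; also '' since the whole RHS is nullable.
<program> -> '' contributes ''.
Union: FIRST(<program>) = { 'do', 'else', 'while', '' }.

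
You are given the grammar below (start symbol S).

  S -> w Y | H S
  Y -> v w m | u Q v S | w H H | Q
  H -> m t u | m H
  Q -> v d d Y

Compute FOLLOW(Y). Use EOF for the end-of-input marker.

{ EOF, v }

In S -> w Y: Y is at the end, add FOLLOW(S) = { EOF, v }.
In Q -> v d d Y: Y is at the end, add FOLLOW(Q) = { EOF, v }.
Union: FOLLOW(Y) = { EOF, v }.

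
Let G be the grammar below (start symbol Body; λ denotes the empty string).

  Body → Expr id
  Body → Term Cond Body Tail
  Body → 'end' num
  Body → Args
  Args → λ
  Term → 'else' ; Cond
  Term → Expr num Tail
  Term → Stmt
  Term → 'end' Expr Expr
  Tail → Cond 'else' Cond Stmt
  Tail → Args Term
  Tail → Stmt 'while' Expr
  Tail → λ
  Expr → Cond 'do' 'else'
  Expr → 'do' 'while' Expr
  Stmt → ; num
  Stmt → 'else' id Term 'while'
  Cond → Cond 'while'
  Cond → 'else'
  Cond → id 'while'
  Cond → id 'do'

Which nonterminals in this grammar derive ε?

{ Args, Body, Tail }

Directly nullable (have an λ-production): Args, Tail.
Body → Args with every symbol nullable, so Body is nullable.
No other nonterminal has a production whose RHS symbols are all nullable.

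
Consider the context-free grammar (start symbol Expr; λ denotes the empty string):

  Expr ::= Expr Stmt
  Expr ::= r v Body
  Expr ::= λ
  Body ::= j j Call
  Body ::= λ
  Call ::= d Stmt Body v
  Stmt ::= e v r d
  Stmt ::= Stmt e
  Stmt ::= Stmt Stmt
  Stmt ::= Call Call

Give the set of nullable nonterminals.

{ Body, Expr }

Directly nullable (have an λ-production): Expr, Body.
No other nonterminal has a production whose RHS symbols are all nullable.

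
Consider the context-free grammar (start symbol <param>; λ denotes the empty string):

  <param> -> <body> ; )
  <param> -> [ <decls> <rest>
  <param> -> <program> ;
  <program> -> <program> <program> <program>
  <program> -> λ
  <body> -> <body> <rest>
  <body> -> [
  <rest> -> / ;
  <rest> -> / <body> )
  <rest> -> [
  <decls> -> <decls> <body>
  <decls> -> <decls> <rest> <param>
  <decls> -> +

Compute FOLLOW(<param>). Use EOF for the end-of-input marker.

{ EOF, /, [ }

<param> is the start symbol, so EOF ∈ FOLLOW(<param>).
In <decls> -> <decls> <rest> <param>: <param> is at the end, add FOLLOW(<decls>) = { /, [ }.
Union: FOLLOW(<param>) = { EOF, /, [ }.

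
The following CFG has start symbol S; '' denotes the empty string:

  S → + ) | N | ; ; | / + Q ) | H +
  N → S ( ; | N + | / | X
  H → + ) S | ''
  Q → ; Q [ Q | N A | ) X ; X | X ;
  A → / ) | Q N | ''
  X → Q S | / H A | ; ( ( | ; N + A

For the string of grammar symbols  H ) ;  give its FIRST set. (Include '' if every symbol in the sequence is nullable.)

{ ), + }

Add FIRST(H)\{''} = { + }; H is nullable, continue.
) is a terminal; add {)} and stop.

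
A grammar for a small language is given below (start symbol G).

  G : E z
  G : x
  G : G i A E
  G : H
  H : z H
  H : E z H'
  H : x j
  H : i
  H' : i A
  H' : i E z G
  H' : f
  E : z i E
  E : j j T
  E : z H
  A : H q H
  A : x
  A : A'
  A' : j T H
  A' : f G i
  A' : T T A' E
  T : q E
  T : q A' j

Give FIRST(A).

From A : H q H: add FIRST(H) = { i, j, x, z }.
A : x contributes {x}.
From A : A': add FIRST(A') = { f, j, q }.
Union: FIRST(A) = { f, i, j, q, x, z }.

{ f, i, j, q, x, z }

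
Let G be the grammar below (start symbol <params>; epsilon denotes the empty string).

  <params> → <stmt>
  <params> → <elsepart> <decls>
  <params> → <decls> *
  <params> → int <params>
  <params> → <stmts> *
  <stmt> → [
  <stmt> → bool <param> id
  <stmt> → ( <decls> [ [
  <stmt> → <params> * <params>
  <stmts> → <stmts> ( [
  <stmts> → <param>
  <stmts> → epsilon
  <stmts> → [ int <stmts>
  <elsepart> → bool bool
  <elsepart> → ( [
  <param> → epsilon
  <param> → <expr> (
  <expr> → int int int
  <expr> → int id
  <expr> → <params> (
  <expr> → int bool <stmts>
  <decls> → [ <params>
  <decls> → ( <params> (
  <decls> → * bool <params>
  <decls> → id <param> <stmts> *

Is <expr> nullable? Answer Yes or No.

No

Nullable nonterminals: <param>, <stmts>.
No production of <expr> has an RHS whose symbols are all nullable, so <expr> is not nullable.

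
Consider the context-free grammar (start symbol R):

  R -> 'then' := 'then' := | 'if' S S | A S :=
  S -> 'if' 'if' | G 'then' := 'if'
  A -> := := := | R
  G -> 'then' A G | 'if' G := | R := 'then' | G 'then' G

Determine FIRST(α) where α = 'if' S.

'if' is a terminal; add {'if'} and stop.

{ 'if' }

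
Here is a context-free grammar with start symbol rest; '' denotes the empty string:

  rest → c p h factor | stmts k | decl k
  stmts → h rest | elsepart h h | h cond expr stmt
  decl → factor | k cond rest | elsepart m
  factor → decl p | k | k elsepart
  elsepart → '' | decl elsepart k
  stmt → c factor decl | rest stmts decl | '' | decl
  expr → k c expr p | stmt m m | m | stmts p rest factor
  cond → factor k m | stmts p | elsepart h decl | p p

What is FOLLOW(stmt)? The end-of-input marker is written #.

{ k, m, p }

In stmts → h cond expr stmt: stmt is at the end, add FOLLOW(stmts) = { k, m, p }.
In expr → stmt m m: add FIRST(m m) = { m }.
Union: FOLLOW(stmt) = { k, m, p }.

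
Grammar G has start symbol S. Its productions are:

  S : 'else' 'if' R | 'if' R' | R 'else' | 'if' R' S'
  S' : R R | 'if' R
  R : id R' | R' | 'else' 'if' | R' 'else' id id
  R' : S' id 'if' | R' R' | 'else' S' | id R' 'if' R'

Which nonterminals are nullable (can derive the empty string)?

No nonterminal has an empty production or an RHS whose symbols are all nullable.

{ } (none)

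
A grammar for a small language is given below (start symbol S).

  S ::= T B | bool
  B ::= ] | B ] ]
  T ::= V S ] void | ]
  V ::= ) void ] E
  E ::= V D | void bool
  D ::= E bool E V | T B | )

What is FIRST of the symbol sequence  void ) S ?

{ void }

void is a terminal; add {void} and stop.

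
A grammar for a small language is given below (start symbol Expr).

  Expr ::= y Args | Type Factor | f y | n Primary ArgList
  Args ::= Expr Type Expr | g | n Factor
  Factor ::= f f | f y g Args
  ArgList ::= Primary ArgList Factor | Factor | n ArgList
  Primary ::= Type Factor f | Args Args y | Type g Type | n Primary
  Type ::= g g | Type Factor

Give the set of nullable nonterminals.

{ } (none)

No nonterminal has an empty production or an RHS whose symbols are all nullable.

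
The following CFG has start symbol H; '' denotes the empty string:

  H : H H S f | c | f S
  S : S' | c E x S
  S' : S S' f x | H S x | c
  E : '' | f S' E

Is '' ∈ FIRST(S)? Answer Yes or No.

No

Nullable nonterminals: E.
No production of S has an RHS whose symbols are all nullable, so S is not nullable.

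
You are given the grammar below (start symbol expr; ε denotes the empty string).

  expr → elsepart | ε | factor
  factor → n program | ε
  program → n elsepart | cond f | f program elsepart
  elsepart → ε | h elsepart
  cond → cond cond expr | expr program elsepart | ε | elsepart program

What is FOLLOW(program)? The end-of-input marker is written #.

{ #, f, h, n }

In factor → n program: program is at the end, add FOLLOW(factor) = { #, f, h, n }.
In program → f program elsepart: add FIRST(elsepart)\{ε} = { h }.
  Since elsepart is nullable, also add FOLLOW(program) = { #, f, h, n }.
In cond → expr program elsepart: add FIRST(elsepart)\{ε} = { h }.
  Since elsepart is nullable, also add FOLLOW(cond) = { f, h, n }.
In cond → elsepart program: program is at the end, add FOLLOW(cond) = { f, h, n }.
Union: FOLLOW(program) = { #, f, h, n }.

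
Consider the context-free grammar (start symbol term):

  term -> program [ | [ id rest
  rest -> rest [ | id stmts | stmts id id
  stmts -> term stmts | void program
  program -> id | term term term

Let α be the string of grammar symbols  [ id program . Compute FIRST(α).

{ [ }

[ is a terminal; add {[} and stop.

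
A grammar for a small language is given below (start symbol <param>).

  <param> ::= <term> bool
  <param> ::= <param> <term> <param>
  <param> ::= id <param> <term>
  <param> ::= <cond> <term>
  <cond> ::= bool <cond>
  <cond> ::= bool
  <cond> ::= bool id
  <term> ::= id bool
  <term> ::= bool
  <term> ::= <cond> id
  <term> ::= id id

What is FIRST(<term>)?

<term> ::= id bool contributes {id}.
<term> ::= bool contributes {bool}.
From <term> ::= <cond> id: add FIRST(<cond>) = { bool }.
<term> ::= id id contributes {id}.
Union: FIRST(<term>) = { bool, id }.

{ bool, id }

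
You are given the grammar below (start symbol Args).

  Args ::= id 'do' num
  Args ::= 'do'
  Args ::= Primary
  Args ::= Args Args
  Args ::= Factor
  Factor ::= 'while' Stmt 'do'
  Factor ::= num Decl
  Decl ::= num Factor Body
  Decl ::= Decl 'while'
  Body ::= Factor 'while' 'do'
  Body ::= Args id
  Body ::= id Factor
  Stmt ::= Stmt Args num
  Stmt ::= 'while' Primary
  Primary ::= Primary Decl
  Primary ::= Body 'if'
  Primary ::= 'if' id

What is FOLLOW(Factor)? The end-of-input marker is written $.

{ $, 'do', 'if', 'while', id, num }

In Args ::= Factor: Factor is at the end, add FOLLOW(Args) = { $, 'do', 'if', 'while', id, num }.
In Decl ::= num Factor Body: add FIRST(Body) = { 'do', 'if', 'while', id, num }.
In Body ::= Factor 'while' 'do': add FIRST('while' 'do') = { 'while' }.
In Body ::= id Factor: Factor is at the end, add FOLLOW(Body) = { $, 'do', 'if', 'while', id, num }.
Union: FOLLOW(Factor) = { $, 'do', 'if', 'while', id, num }.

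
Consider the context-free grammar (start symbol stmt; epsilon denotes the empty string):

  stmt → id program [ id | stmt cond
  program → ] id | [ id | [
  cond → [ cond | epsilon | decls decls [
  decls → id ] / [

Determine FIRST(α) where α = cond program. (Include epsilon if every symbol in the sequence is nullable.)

{ [, ], id }

Add FIRST(cond)\{epsilon} = { [, id }; cond is nullable, continue.
Add FIRST(program) = { [, ] }; program is not nullable, stop.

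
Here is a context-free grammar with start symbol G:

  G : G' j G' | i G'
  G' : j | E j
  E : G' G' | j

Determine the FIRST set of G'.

G' : j contributes {j}.
From G' : E j: add FIRST(E) = { j }.
Union: FIRST(G') = { j }.

{ j }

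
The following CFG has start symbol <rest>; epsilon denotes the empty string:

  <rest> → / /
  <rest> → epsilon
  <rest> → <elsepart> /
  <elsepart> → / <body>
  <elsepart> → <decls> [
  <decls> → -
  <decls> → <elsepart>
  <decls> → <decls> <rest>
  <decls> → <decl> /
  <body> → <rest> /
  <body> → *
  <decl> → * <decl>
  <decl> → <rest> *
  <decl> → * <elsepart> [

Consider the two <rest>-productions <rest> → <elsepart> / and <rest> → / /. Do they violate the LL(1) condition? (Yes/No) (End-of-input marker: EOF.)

FIRST(<elsepart> /) = { *, -, / } and FIRST(/ /) = { / }.
Both contain /, so the two alternatives are not disjoint — LL(1) conflict.

Yes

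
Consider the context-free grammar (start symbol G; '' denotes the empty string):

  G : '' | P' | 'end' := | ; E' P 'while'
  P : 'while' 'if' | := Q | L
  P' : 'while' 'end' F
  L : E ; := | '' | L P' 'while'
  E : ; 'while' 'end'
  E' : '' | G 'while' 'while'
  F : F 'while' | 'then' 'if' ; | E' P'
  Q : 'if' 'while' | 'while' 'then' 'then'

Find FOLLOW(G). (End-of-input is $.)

{ $, 'while' }

G is the start symbol, so $ ∈ FOLLOW(G).
In E' : G 'while' 'while': add FIRST('while' 'while') = { 'while' }.
Union: FOLLOW(G) = { $, 'while' }.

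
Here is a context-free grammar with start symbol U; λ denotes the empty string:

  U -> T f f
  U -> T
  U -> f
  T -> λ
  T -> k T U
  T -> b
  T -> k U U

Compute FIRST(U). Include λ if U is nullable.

From U -> T f f: T nullable, take FIRST(T) ∪ {f} = { b, f, k }.
From U -> T: add FIRST(T) = { b, k, λ } (including λ since T is nullable).
U -> f contributes {f}.
Union: FIRST(U) = { b, f, k, λ }.

{ b, f, k, λ }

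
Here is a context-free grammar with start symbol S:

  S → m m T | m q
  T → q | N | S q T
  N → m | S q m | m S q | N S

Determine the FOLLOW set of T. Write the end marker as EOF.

{ EOF, m, q }

In S → m m T: T is at the end, add FOLLOW(S) = { EOF, m, q }.
In T → S q T: T is at the end, add FOLLOW(T) = { EOF, m, q }.
Union: FOLLOW(T) = { EOF, m, q }.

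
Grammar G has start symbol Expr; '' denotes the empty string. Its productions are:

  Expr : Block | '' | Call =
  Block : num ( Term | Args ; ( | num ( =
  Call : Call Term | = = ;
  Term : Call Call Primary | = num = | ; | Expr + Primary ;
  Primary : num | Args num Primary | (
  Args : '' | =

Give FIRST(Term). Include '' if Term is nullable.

From Term : Call Call Primary: add FIRST(Call) = { = }.
Term : = num = contributes {=}.
Term : ; contributes {;}.
From Term : Expr + Primary ;: Expr nullable, take FIRST(Expr) ∪ {+} = { +, ;, =, num }.
Union: FIRST(Term) = { +, ;, =, num }.

{ +, ;, =, num }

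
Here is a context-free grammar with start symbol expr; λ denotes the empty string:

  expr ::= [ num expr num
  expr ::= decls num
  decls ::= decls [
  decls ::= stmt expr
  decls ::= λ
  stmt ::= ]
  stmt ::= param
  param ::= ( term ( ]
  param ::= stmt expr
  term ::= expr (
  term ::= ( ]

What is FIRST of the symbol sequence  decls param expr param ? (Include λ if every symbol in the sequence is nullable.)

Add FIRST(decls)\{λ} = { (, [, ] }; decls is nullable, continue.
Add FIRST(param) = { (, ] }; param is not nullable, stop.

{ (, [, ] }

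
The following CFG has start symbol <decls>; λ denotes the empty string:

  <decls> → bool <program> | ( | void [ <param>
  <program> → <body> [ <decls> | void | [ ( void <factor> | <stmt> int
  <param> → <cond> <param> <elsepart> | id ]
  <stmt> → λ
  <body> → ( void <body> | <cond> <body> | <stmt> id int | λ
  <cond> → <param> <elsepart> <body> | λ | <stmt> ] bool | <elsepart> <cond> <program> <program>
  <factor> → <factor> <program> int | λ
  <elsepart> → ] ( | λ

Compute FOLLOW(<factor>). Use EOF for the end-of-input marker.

In <program> → [ ( void <factor>: <factor> is at the end, add FOLLOW(<program>) = { EOF, (, [, ], id, int, void }.
In <factor> → <factor> <program> int: add FIRST(<program> int) = { (, [, ], id, int, void }.
Union: FOLLOW(<factor>) = { EOF, (, [, ], id, int, void }.

{ EOF, (, [, ], id, int, void }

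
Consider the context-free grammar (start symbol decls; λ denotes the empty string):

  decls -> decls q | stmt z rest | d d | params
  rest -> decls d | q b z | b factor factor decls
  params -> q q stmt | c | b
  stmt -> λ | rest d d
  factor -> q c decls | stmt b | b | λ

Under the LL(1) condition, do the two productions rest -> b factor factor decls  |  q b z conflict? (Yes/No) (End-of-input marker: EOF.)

No

FIRST(b factor factor decls) = { b } and FIRST(q b z) = { q }.
The FIRST sets are disjoint and neither alternative is nullable — no conflict.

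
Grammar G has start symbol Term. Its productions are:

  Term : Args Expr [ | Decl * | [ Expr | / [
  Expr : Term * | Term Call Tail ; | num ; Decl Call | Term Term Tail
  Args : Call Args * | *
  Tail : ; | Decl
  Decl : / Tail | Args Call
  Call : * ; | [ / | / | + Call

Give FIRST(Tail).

Tail : ; contributes {;}.
From Tail : Decl: add FIRST(Decl) = { *, +, /, [ }.
Union: FIRST(Tail) = { *, +, /, ;, [ }.

{ *, +, /, ;, [ }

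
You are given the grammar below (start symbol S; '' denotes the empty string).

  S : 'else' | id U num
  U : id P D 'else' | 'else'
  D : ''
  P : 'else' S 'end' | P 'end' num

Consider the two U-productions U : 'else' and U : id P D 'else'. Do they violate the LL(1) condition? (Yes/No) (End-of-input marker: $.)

FIRST('else') = { 'else' } and FIRST(id P D 'else') = { id }.
The FIRST sets are disjoint and neither alternative is nullable — no conflict.

No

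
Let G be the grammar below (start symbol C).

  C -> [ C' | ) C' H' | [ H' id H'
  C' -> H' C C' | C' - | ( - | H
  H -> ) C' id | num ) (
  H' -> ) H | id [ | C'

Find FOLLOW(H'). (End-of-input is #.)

{ #, (, ), [, id, num }

In C -> ) C' H': H' is at the end, add FOLLOW(C) = { #, (, ), id, num }.
In C -> [ H' id H': add FIRST(id H') = { id }.
In C -> [ H' id H': H' is at the end, add FOLLOW(C) = { #, (, ), id, num }.
In C' -> H' C C': add FIRST(C C') = { ), [ }.
Union: FOLLOW(H') = { #, (, ), [, id, num }.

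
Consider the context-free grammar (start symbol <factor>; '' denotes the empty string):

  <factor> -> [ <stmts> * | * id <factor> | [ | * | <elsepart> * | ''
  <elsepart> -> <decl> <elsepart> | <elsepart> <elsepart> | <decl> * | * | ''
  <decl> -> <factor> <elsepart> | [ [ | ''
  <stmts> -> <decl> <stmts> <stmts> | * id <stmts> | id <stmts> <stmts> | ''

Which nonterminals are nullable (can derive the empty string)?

Directly nullable (have an ''-production): <factor>, <elsepart>, <decl>, <stmts>.

{ <decl>, <elsepart>, <factor>, <stmts> }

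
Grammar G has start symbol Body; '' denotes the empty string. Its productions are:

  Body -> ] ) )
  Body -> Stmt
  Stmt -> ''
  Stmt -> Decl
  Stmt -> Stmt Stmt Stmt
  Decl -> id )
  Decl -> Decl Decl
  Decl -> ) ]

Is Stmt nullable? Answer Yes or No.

Yes

Stmt has an ''-production, so Stmt ⇒ ''.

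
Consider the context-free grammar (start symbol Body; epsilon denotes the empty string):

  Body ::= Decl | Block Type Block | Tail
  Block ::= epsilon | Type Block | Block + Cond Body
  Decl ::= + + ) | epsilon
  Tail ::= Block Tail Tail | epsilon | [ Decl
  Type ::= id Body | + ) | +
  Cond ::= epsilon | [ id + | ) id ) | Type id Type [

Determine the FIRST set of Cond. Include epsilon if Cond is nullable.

{ ), +, [, id, epsilon }

Cond ::= epsilon contributes epsilon.
Cond ::= [ id + contributes {[}.
Cond ::= ) id ) contributes {)}.
From Cond ::= Type id Type [: add FIRST(Type) = { +, id }.
Union: FIRST(Cond) = { ), +, [, id, epsilon }.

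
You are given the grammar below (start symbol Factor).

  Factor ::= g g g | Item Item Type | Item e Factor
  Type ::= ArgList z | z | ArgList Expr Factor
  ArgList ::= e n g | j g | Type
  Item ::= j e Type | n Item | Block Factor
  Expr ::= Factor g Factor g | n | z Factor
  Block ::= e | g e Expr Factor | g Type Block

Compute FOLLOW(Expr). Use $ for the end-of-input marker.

In Type ::= ArgList Expr Factor: add FIRST(Factor) = { e, g, j, n }.
In Block ::= g e Expr Factor: add FIRST(Factor) = { e, g, j, n }.
Union: FOLLOW(Expr) = { e, g, j, n }.

{ e, g, j, n }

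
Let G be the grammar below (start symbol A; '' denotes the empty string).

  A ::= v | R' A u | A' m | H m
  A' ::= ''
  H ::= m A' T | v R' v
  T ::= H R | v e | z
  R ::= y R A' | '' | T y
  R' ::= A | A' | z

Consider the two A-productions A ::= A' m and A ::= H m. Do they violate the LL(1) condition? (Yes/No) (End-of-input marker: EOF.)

Yes

FIRST(A' m) = { m } and FIRST(H m) = { m, v }.
Both contain m, so the two alternatives are not disjoint — LL(1) conflict.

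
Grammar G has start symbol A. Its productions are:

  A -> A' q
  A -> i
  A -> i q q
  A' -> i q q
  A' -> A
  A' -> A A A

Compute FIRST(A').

A' -> i q q contributes {i}.
From A' -> A: add FIRST(A) = { i }.
From A' -> A A A: add FIRST(A) = { i }.
Union: FIRST(A') = { i }.

{ i }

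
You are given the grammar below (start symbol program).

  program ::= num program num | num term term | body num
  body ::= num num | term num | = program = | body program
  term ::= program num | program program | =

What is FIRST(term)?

From term ::= program num: add FIRST(program) = { =, num }.
From term ::= program program: add FIRST(program) = { =, num }.
term ::= = contributes {=}.
Union: FIRST(term) = { =, num }.

{ =, num }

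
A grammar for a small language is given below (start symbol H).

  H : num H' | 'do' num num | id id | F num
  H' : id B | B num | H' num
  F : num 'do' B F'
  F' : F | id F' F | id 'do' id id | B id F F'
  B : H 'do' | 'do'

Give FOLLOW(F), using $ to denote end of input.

In H : F num: add FIRST(num) = { num }.
In F' : F: F is at the end, add FOLLOW(F') = { 'do', id, num }.
In F' : id F' F: F is at the end, add FOLLOW(F') = { 'do', id, num }.
In F' : B id F F': add FIRST(F') = { 'do', id, num }.
Union: FOLLOW(F) = { 'do', id, num }.

{ 'do', id, num }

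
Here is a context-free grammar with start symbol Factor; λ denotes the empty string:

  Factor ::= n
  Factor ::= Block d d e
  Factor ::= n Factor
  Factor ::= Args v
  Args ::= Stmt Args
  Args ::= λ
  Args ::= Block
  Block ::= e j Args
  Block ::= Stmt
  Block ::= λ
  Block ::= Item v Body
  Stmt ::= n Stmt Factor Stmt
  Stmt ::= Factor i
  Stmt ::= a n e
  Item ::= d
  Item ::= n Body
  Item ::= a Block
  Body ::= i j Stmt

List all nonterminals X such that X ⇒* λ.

Directly nullable (have an λ-production): Args, Block.
No other nonterminal has a production whose RHS symbols are all nullable.

{ Args, Block }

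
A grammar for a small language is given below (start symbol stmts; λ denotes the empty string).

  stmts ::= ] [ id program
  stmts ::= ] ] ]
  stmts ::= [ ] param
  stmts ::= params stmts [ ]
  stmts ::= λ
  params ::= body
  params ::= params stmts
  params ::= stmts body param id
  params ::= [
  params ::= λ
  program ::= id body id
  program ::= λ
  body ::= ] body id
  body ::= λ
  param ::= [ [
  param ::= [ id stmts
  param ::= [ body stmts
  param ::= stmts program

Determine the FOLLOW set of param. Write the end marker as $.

{ $, [, ], id }

In stmts ::= [ ] param: param is at the end, add FOLLOW(stmts) = { $, [, ], id }.
In params ::= stmts body param id: add FIRST(id) = { id }.
Union: FOLLOW(param) = { $, [, ], id }.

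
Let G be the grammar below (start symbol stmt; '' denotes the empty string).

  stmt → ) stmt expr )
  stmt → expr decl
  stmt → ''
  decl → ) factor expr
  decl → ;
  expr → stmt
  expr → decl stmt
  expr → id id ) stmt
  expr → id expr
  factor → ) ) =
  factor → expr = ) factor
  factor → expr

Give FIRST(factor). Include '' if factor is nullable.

factor → ) ) = contributes {)}.
From factor → expr = ) factor: expr nullable, take FIRST(expr) ∪ {=} = { ), ;, =, id }.
From factor → expr: add FIRST(expr) = { ), ;, id, '' } (including '' since expr is nullable).
Union: FIRST(factor) = { ), ;, =, id, '' }.

{ ), ;, =, id, '' }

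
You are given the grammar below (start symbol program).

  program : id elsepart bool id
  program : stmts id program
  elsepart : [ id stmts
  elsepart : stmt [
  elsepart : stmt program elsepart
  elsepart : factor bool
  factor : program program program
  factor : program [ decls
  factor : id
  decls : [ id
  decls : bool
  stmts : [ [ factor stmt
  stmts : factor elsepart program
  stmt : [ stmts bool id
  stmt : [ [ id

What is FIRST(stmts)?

{ [, id }

stmts : [ [ factor stmt contributes {[}.
From stmts : factor elsepart program: add FIRST(factor) = { [, id }.
Union: FIRST(stmts) = { [, id }.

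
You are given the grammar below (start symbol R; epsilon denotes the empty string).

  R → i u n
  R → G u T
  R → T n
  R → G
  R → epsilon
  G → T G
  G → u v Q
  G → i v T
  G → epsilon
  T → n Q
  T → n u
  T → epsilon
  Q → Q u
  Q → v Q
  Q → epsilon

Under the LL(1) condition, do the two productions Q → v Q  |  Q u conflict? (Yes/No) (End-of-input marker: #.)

FIRST(v Q) = { v } and FIRST(Q u) = { u, v }.
Both contain v, so the two alternatives are not disjoint — LL(1) conflict.

Yes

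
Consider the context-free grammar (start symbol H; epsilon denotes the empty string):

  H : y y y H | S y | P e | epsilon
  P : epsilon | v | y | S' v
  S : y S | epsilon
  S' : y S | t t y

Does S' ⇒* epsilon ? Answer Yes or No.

No

Nullable nonterminals: H, P, S.
No production of S' has an RHS whose symbols are all nullable, so S' is not nullable.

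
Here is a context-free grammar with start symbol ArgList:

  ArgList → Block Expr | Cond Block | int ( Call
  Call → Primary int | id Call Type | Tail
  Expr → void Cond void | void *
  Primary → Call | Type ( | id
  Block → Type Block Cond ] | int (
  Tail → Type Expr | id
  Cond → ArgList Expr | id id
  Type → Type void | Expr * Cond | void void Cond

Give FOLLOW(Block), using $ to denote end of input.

{ $, id, int, void }

In ArgList → Block Expr: add FIRST(Expr) = { void }.
In ArgList → Cond Block: Block is at the end, add FOLLOW(ArgList) = { $, void }.
In Block → Type Block Cond ]: add FIRST(Cond ]) = { id, int, void }.
Union: FOLLOW(Block) = { $, id, int, void }.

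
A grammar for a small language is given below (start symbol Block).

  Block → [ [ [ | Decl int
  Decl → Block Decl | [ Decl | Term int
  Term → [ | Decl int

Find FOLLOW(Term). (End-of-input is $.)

In Decl → Term int: add FIRST(int) = { int }.
Union: FOLLOW(Term) = { int }.

{ int }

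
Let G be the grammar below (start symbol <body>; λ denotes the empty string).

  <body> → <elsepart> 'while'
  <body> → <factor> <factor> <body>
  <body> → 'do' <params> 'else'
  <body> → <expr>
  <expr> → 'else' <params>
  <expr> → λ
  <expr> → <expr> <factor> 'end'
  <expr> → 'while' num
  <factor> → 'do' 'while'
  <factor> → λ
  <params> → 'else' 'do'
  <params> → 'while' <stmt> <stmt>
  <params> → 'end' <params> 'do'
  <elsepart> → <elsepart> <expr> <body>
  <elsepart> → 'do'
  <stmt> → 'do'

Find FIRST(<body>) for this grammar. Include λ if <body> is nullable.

From <body> → <elsepart> 'while': add FIRST(<elsepart>) = { 'do' }.
From <body> → <factor> <factor> <body>: <factor>, <factor>, <body> nullable, take FIRST(<factor>) ∪ FIRST(<factor>) ∪ FIRST(<body>) = { 'do', 'else', 'end', 'while' }; also λ since the whole RHS is nullable.
<body> → 'do' <params> 'else' contributes {'do'}.
From <body> → <expr>: add FIRST(<expr>) = { 'do', 'else', 'end', 'while', λ } (including λ since <expr> is nullable).
Union: FIRST(<body>) = { 'do', 'else', 'end', 'while', λ }.

{ 'do', 'else', 'end', 'while', λ }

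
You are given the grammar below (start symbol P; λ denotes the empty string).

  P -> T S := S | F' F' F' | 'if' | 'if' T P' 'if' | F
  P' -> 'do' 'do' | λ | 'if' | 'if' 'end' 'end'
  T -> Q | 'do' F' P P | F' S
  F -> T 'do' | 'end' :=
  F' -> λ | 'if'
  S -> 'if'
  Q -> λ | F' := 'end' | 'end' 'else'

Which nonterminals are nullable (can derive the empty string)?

{ F', P, P', Q, T }

Directly nullable (have an λ-production): P', F', Q.
T -> Q with every symbol nullable, so T is nullable.
P -> F' F' F' with every symbol nullable, so P is nullable.
No other nonterminal has a production whose RHS symbols are all nullable.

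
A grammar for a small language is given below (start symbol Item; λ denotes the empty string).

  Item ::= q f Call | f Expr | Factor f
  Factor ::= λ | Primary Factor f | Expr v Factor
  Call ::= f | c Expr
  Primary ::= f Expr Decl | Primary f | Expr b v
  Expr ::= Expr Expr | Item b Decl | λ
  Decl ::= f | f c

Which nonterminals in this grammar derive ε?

{ Expr, Factor }

Directly nullable (have an λ-production): Factor, Expr.
No other nonterminal has a production whose RHS symbols are all nullable.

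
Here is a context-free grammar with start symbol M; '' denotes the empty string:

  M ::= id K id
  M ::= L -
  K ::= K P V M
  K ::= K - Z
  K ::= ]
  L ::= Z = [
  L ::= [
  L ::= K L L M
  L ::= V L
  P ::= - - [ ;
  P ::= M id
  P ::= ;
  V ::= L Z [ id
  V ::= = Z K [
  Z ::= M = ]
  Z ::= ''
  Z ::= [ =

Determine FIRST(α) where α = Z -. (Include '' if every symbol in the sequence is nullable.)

{ -, =, [, ], id }

Add FIRST(Z)\{''} = { =, [, ], id }; Z is nullable, continue.
- is a terminal; add {-} and stop.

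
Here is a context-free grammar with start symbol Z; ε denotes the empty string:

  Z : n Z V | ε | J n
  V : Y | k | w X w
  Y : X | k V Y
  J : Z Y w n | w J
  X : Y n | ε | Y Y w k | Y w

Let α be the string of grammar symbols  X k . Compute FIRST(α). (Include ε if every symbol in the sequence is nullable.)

{ k, n, w }

Add FIRST(X)\{ε} = { k, n, w }; X is nullable, continue.
k is a terminal; add {k} and stop.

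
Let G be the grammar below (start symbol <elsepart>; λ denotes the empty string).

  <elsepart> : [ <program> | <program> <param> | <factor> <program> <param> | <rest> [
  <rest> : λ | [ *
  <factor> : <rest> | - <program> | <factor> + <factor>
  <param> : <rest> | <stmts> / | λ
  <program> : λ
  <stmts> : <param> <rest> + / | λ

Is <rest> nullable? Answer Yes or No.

Yes

<rest> has an λ-production, so <rest> ⇒ λ.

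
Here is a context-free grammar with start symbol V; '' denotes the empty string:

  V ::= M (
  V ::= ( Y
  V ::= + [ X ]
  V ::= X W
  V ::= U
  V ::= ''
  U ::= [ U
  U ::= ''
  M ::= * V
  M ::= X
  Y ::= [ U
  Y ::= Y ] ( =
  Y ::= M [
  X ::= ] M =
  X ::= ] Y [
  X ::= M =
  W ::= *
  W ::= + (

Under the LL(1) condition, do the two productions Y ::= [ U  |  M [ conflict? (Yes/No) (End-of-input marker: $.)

No

FIRST([ U) = { [ } and FIRST(M [) = { *, ] }.
The FIRST sets are disjoint and neither alternative is nullable — no conflict.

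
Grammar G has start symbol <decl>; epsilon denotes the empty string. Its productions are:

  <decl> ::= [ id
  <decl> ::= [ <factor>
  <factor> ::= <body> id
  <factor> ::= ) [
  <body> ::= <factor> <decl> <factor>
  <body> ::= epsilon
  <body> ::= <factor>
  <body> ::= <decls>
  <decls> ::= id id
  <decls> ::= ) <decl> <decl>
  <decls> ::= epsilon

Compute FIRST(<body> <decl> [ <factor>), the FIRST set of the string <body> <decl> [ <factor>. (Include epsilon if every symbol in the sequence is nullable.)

Add FIRST(<body>)\{epsilon} = { ), id }; <body> is nullable, continue.
Add FIRST(<decl>) = { [ }; <decl> is not nullable, stop.

{ ), [, id }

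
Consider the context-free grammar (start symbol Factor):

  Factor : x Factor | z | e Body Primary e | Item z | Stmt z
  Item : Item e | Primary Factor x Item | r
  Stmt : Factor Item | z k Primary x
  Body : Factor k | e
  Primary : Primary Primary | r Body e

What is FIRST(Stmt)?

{ e, r, x, z }

From Stmt : Factor Item: add FIRST(Factor) = { e, r, x, z }.
Stmt : z k Primary x contributes {z}.
Union: FIRST(Stmt) = { e, r, x, z }.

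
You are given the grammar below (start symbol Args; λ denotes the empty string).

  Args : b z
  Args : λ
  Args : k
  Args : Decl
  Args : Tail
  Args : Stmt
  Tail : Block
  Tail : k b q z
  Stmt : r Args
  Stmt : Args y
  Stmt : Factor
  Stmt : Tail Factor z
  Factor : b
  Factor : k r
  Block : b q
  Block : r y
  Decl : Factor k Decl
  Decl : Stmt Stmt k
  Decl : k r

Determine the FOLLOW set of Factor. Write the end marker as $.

In Stmt : Factor: Factor is at the end, add FOLLOW(Stmt) = { $, b, k, r, y }.
In Stmt : Tail Factor z: add FIRST(z) = { z }.
In Decl : Factor k Decl: add FIRST(k Decl) = { k }.
Union: FOLLOW(Factor) = { $, b, k, r, y, z }.

{ $, b, k, r, y, z }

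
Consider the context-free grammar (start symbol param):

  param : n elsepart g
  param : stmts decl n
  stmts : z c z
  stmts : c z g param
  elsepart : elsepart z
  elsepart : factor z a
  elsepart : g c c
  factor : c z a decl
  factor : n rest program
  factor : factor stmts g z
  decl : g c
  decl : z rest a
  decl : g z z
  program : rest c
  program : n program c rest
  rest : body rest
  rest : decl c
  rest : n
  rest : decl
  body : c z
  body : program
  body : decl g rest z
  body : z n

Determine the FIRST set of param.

{ c, n, z }

param : n elsepart g contributes {n}.
From param : stmts decl n: add FIRST(stmts) = { c, z }.
Union: FIRST(param) = { c, n, z }.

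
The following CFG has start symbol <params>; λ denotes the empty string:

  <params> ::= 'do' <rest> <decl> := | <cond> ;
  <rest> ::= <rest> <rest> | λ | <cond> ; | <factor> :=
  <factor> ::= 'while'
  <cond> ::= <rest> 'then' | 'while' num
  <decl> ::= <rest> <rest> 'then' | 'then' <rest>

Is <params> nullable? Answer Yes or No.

No

Nullable nonterminals: <rest>.
No production of <params> has an RHS whose symbols are all nullable, so <params> is not nullable.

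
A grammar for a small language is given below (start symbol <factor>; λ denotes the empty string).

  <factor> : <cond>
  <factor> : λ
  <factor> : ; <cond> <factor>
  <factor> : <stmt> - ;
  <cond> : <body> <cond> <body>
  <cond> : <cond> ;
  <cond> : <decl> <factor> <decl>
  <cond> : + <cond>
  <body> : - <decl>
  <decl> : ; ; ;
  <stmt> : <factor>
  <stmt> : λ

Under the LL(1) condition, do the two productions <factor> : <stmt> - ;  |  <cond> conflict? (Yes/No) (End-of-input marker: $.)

Yes

FIRST(<stmt> - ;) = { +, -, ; } and FIRST(<cond>) = { +, -, ; }.
Both contain +, so the two alternatives are not disjoint — LL(1) conflict.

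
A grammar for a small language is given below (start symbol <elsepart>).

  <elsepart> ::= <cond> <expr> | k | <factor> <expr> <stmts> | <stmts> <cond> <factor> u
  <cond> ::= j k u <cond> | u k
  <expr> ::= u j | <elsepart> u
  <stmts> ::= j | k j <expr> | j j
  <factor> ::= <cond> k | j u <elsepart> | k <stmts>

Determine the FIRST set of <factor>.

{ j, k, u }

From <factor> ::= <cond> k: add FIRST(<cond>) = { j, u }.
<factor> ::= j u <elsepart> contributes {j}.
<factor> ::= k <stmts> contributes {k}.
Union: FIRST(<factor>) = { j, k, u }.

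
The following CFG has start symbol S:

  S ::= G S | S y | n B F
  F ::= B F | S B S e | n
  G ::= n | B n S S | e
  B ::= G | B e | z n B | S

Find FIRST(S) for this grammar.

From S ::= G S: add FIRST(G) = { e, n, z }.
From S ::= S y: add FIRST(S) = { e, n, z }.
S ::= n B F contributes {n}.
Union: FIRST(S) = { e, n, z }.

{ e, n, z }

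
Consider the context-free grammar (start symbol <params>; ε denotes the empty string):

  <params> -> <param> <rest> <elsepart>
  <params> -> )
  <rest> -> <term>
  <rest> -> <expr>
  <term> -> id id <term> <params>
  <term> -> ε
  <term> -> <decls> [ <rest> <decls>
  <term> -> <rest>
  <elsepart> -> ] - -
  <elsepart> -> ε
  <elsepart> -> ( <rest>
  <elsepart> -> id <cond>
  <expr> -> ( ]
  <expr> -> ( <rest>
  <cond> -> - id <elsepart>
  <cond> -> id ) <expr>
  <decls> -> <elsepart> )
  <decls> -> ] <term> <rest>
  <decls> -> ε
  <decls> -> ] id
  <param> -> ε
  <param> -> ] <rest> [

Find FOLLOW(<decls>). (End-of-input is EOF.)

{ EOF, (, ), [, ], id }

In <term> -> <decls> [ <rest> <decls>: add FIRST([ <rest> <decls>) = { [ }.
In <term> -> <decls> [ <rest> <decls>: <decls> is at the end, add FOLLOW(<term>) = { EOF, (, ), [, ], id }.
Union: FOLLOW(<decls>) = { EOF, (, ), [, ], id }.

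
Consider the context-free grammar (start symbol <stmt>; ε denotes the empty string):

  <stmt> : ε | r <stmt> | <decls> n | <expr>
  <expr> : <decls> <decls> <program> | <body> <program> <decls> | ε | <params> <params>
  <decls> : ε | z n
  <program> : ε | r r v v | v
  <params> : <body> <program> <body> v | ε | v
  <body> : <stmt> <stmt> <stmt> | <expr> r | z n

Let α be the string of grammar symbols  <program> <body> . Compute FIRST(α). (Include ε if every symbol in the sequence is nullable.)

Add FIRST(<program>)\{ε} = { r, v }; <program> is nullable, continue.
Add FIRST(<body>)\{ε} = { n, r, v, z }; <body> is nullable, continue.
Every symbol is nullable, so include ε.

{ n, r, v, z, ε }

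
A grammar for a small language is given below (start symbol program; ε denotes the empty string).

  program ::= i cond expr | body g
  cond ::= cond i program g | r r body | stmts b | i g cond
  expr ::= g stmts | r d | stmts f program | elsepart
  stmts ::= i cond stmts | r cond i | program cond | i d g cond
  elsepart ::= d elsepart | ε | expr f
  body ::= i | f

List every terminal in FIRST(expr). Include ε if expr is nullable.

{ d, f, g, i, r, ε }

expr ::= g stmts contributes {g}.
expr ::= r d contributes {r}.
From expr ::= stmts f program: add FIRST(stmts) = { f, i, r }.
From expr ::= elsepart: add FIRST(elsepart) = { d, f, g, i, r, ε } (including ε since elsepart is nullable).
Union: FIRST(expr) = { d, f, g, i, r, ε }.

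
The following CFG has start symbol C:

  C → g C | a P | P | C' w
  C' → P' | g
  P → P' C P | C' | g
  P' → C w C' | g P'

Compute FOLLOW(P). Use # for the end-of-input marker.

{ #, a, g, w }

In C → a P: P is at the end, add FOLLOW(C) = { #, a, g, w }.
In C → P: P is at the end, add FOLLOW(C) = { #, a, g, w }.
In P → P' C P: P is at the end, add FOLLOW(P) = { #, a, g, w }.
Union: FOLLOW(P) = { #, a, g, w }.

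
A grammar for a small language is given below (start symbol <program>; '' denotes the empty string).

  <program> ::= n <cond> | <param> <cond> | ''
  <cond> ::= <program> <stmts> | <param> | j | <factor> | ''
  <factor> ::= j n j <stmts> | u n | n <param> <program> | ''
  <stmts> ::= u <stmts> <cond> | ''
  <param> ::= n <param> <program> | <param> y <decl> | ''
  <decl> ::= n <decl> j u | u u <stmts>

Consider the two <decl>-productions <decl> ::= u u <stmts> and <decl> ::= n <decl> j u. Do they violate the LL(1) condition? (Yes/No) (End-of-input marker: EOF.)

No

FIRST(u u <stmts>) = { u } and FIRST(n <decl> j u) = { n }.
The FIRST sets are disjoint and neither alternative is nullable — no conflict.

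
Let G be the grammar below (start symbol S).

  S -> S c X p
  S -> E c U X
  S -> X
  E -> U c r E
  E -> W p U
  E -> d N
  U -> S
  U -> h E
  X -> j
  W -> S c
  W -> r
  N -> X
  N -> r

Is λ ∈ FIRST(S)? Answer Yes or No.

No

No nonterminal in this grammar is nullable.
No production of S has an RHS whose symbols are all nullable, so S is not nullable.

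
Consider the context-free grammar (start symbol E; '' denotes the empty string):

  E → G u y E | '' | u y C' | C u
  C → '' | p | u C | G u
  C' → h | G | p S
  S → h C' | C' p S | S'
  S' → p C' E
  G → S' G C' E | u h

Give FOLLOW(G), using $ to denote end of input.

In E → G u y E: add FIRST(u y E) = { u }.
In C → G u: add FIRST(u) = { u }.
In C' → G: G is at the end, add FOLLOW(C') = { $, h, p, u }.
In G → S' G C' E: add FIRST(C' E) = { h, p, u }.
Union: FOLLOW(G) = { $, h, p, u }.

{ $, h, p, u }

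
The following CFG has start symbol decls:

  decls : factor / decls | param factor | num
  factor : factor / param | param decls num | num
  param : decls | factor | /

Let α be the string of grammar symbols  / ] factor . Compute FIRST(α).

{ / }

/ is a terminal; add {/} and stop.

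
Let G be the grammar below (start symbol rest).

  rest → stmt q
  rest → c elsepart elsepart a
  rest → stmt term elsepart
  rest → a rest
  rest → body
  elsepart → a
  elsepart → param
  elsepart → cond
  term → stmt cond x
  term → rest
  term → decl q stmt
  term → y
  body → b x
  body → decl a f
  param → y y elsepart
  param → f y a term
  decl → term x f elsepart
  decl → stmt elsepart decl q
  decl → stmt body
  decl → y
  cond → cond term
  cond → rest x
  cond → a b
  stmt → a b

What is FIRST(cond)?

{ a, b, c, y }

From cond → cond term: add FIRST(cond) = { a, b, c, y }.
From cond → rest x: add FIRST(rest) = { a, b, c, y }.
cond → a b contributes {a}.
Union: FIRST(cond) = { a, b, c, y }.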